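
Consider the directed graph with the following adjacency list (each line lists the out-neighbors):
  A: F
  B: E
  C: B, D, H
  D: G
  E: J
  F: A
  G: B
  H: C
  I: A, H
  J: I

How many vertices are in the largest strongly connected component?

8

{B, C, D, E, G, H, I, J} are all mutually reachable — one SCC of size 8.
{A, F} are all mutually reachable — one SCC of size 2.
The largest has 8 vertices.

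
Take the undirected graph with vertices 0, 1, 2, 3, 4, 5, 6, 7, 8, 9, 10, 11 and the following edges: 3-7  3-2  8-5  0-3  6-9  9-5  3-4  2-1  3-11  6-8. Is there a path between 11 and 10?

No

The component containing 11 is {0, 1, 2, 3, 4, 7, 11}, and 10 is not in it.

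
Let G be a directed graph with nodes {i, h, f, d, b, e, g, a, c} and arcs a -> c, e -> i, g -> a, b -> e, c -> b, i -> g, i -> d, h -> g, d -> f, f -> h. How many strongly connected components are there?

{a, b, c, d, e, f, g, h, i} are all mutually reachable — one SCC of size 9.
That gives 1 strongly connected component.

1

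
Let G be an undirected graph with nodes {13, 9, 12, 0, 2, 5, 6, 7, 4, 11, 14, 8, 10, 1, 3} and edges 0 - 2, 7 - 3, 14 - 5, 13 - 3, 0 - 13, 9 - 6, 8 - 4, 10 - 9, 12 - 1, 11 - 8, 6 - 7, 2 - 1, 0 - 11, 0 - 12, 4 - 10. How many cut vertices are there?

1

Removing 0 increases the component count from 2 to 3, so 0 is a cut vertex.
By contrast removing 11 leaves 2 components; it is not a cut vertex. No other vertex is a cut vertex either.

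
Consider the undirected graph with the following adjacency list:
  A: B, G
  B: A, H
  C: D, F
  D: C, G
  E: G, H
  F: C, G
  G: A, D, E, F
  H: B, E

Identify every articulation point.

G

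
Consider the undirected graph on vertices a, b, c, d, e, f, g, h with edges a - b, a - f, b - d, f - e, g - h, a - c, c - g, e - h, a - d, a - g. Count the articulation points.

1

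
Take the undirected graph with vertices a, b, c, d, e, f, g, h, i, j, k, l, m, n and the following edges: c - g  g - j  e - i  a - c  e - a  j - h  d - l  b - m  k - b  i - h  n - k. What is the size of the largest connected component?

f is isolated — a component by itself.
Starting from d we can reach d, l. That is one component of size 2.
Starting from b we can reach b, k, m, n. That is one component of size 4.
Starting from a we can reach a, c, e, g, h, i, j. That is one component of size 7.
The largest has 7 vertices.

7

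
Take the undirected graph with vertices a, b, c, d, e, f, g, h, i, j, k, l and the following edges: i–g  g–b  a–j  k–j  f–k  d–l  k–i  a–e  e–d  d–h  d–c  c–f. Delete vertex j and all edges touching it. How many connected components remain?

With j gone, the remaining components are: {a, b, c, d, e, f, g, h, i, k, l}.
That is 1 component.

1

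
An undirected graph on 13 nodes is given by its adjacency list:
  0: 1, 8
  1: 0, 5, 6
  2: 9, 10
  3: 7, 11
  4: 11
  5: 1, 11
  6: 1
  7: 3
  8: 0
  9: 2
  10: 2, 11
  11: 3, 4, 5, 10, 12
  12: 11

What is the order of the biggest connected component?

Starting from 0 we can reach 0, 1, 2, 3, 4, 5, 6, 7, 8, 9, 10, 11, 12. That is one component of size 13.
The largest has 13 vertices.

13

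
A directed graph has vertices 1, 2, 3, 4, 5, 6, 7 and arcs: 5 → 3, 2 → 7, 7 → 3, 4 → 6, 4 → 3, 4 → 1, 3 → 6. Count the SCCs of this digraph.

{2} is an SCC by itself.
{7} is an SCC by itself.
{1} is an SCC by itself.
{4} is an SCC by itself.
{3} is an SCC by itself.
(and 2 more singleton SCCs)
That gives 7 strongly connected components.

7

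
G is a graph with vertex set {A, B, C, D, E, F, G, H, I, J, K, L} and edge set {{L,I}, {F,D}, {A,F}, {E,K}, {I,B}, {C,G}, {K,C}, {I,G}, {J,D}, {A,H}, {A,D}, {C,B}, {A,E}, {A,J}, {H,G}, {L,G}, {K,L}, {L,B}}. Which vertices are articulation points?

A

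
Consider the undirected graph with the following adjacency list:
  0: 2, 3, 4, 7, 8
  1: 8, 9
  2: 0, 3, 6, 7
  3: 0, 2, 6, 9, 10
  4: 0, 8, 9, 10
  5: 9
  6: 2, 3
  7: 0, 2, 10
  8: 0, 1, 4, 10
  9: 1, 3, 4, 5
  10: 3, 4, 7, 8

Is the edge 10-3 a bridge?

No

After removing 10-3, the path 10-8-0-3 still connects them, so the edge is not a bridge.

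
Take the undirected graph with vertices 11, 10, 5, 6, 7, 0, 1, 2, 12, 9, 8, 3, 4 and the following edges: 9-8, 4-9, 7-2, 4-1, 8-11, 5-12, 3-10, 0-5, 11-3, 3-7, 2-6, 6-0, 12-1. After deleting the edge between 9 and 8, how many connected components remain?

1

9 and 8 are still connected via 9-4-1-12-5-0-6-2-7-3-11-8, so the component count stays at 1.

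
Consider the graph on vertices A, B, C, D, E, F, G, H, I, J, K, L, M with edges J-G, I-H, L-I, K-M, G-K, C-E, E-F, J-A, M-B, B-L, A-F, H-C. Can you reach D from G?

No

The component containing G is {A, B, C, E, F, G, H, I, J, K, L, M}, and D is not in it.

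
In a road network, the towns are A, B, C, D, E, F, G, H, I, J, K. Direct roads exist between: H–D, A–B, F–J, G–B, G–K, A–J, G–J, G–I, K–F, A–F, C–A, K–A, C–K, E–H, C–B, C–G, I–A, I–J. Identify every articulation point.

H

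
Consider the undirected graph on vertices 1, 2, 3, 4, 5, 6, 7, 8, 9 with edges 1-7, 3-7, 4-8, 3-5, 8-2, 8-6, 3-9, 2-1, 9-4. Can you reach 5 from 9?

From 9 we can reach 1, 2, 3, 4, 5, 6, 7, 8, 9, which includes 5.

Yes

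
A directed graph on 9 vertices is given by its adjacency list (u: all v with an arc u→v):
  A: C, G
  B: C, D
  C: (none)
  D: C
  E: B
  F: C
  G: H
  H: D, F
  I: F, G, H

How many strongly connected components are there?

9

{H} is an SCC by itself.
{I} is an SCC by itself.
{E} is an SCC by itself.
{F} is an SCC by itself.
{C} is an SCC by itself.
(and 4 more singleton SCCs)
That gives 9 strongly connected components.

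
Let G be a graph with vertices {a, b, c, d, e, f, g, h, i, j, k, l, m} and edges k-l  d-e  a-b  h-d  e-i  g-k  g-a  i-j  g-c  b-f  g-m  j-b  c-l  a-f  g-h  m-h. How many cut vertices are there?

1

Removing g increases the component count from 1 to 2, so g is a cut vertex.
By contrast removing k leaves 1 component; it is not a cut vertex. No other vertex is a cut vertex either.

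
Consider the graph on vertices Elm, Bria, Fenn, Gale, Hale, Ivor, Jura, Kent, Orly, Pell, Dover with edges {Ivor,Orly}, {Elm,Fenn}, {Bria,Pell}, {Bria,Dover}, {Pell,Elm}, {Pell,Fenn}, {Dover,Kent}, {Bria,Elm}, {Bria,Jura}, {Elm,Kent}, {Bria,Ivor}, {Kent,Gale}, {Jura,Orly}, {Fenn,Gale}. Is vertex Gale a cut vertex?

Deleting Gale leaves 2 components (was 2), so Gale is not a cut vertex.

No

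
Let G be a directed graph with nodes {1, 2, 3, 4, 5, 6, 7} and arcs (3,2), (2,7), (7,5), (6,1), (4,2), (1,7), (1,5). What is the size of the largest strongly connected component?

{1} is an SCC by itself.
{2} is an SCC by itself.
{6} is an SCC by itself.
{5} is an SCC by itself.
{7} is an SCC by itself.
(and 2 more singleton SCCs)
The largest has 1 vertex.

1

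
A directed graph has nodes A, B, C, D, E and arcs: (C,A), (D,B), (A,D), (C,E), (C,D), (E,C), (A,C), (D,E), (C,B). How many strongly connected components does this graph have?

{A, C, D, E} are all mutually reachable — one SCC of size 4.
{B} is an SCC by itself.
That gives 2 strongly connected components.

2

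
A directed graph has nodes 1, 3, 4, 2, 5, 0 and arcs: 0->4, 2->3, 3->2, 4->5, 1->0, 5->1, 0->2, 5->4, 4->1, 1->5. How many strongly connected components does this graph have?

2

{0, 1, 4, 5} are all mutually reachable — one SCC of size 4.
{2, 3} are all mutually reachable — one SCC of size 2.
That gives 2 strongly connected components.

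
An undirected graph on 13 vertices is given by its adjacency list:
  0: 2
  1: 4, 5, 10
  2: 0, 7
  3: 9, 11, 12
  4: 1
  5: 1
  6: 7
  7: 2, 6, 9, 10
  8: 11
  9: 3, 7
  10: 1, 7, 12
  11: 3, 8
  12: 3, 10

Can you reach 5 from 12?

From 12 we can reach 0, 1, 2, 3, 4, 5, 6, 7, 8, 9, 10, 11, 12, which includes 5.

Yes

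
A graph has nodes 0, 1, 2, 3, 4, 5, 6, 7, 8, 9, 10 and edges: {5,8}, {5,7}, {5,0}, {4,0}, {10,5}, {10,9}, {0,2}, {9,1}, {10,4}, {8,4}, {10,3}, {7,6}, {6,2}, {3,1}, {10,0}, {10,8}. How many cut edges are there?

The edges on the cycle 10-3-1-9-10 are not bridges since each lies on that cycle.
Every edge lies on some cycle, so there are no bridges.

0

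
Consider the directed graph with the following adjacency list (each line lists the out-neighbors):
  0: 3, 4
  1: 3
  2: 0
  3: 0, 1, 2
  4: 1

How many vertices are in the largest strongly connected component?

5

{0, 1, 2, 3, 4} are all mutually reachable — one SCC of size 5.
The largest has 5 vertices.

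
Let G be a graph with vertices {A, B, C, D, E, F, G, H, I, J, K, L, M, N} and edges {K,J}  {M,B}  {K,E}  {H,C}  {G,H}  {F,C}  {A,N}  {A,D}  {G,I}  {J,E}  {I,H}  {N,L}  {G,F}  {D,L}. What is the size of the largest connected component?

Starting from B we can reach B, M. That is one component of size 2.
Starting from E we can reach E, J, K. That is one component of size 3.
Starting from A we can reach A, D, L, N. That is one component of size 4.
Starting from C we can reach C, F, G, H, I. That is one component of size 5.
The largest has 5 vertices.

5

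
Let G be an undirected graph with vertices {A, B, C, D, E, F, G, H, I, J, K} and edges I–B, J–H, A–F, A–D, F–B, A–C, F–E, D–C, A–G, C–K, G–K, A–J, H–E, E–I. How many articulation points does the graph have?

Removing A increases the component count from 1 to 2, so A is a cut vertex.
By contrast removing K leaves 1 component; it is not a cut vertex. No other vertex is a cut vertex either.

1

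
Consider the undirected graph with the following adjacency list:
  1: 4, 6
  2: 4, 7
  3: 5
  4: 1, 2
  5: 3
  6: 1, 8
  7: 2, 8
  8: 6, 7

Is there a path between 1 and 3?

No

The component containing 1 is {1, 2, 4, 6, 7, 8}, and 3 is not in it.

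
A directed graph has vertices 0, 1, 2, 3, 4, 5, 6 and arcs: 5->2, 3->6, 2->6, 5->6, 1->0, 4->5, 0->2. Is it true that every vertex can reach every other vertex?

There is no directed path from 0 to 4, so the graph is not strongly connected.

No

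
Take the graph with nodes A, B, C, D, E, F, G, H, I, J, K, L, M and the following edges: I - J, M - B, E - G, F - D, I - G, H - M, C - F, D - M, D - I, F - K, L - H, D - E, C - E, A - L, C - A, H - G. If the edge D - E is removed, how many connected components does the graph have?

1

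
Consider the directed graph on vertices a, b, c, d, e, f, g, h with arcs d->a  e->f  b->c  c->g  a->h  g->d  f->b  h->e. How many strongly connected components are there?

{a, b, c, d, e, f, g, h} are all mutually reachable — one SCC of size 8.
That gives 1 strongly connected component.

1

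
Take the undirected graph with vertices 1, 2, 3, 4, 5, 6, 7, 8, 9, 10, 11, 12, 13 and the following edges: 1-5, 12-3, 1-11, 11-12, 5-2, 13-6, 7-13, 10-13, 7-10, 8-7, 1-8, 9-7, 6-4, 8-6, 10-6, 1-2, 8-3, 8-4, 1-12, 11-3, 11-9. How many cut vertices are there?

1

Removing 1 increases the component count from 1 to 2, so 1 is a cut vertex.
By contrast removing 13 leaves 1 component; it is not a cut vertex. No other vertex is a cut vertex either.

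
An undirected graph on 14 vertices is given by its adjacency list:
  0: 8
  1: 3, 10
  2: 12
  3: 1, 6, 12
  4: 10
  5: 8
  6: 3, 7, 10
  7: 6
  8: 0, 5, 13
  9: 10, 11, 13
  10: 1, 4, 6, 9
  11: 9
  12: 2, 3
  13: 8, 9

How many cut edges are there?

The edges on the cycle 10-6-3-1-10 are not bridges since each lies on that cycle.
But removing 7-6 disconnects 7 from 6; removing 12-2 disconnects 12 from 2; removing 8-0 disconnects 8 from 0; removing 3-12 disconnects 3 from 12 — these are bridges.
In total 10 edges are bridges.

10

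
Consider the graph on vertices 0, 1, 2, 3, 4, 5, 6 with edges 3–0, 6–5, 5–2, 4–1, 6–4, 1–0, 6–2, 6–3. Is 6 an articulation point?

Deleting 6 raises the number of components from 1 to 2, so 6 is a cut vertex.

Yes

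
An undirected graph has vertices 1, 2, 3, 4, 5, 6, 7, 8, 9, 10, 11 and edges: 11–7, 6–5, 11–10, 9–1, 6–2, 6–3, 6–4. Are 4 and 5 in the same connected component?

Yes

From 4 we can reach 2, 3, 4, 5, 6, which includes 5.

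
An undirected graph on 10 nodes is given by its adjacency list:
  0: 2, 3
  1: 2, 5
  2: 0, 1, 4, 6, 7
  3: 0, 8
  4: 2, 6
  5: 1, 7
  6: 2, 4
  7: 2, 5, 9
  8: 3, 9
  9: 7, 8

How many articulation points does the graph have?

1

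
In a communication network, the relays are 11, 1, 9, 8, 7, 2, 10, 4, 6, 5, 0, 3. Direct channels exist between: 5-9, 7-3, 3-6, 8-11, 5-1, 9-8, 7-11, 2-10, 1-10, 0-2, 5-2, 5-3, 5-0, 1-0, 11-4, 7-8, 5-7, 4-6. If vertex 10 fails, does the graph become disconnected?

Deleting 10 leaves 1 component (was 1) (its neighbors 1, 2 remain connected to each other), so 10 is not a cut vertex.

No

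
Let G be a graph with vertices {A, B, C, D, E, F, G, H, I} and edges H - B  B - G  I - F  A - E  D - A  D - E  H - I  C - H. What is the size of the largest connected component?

Starting from A we can reach A, D, E. That is one component of size 3.
Starting from B we can reach B, C, F, G, H, I. That is one component of size 6.
The largest has 6 vertices.

6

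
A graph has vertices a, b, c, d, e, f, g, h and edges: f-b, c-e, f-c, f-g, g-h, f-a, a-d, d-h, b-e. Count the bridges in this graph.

0

The edges on the cycle f-b-e-c-f are not bridges since each lies on that cycle.
Every edge lies on some cycle, so there are no bridges.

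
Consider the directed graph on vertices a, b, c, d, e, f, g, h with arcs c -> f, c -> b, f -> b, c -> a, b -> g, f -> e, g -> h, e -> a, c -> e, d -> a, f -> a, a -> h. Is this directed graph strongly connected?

There is no directed path from d to e, so the graph is not strongly connected.

No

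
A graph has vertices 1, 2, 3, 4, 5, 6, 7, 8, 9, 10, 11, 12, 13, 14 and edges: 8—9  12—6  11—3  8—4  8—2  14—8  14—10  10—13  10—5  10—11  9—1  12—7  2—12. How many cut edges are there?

13

removing 11—10 disconnects 11 from 10; removing 1—9 disconnects 1 from 9; removing 12—7 disconnects 12 from 7; removing 12—2 disconnects 12 from 2 — these are bridges.
In total 13 edges are bridges.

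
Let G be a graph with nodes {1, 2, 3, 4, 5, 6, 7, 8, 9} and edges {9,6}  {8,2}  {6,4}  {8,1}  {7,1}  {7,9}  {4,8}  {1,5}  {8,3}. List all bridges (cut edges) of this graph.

1-5, 2-8, 3-8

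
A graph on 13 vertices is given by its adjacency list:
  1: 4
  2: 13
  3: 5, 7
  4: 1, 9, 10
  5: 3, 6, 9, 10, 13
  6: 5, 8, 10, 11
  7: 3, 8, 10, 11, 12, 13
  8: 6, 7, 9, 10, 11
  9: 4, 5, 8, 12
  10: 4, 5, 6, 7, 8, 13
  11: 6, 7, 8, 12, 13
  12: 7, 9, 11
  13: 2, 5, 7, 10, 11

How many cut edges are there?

2

The edges on the cycle 5-9-8-10-6-5 are not bridges since each lies on that cycle.
But removing 4-1 disconnects 4 from 1; removing 2-13 disconnects 2 from 13 — these are bridges.
That makes 2 bridges.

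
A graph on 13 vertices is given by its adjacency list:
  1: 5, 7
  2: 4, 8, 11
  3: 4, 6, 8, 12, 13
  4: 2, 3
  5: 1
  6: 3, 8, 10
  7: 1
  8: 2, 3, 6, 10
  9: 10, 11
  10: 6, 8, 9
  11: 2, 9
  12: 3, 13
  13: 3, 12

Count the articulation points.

Removing 1 increases the component count from 2 to 3, so 1 is a cut vertex.
Removing 3 increases the component count from 2 to 3, so 3 is a cut vertex.
By contrast removing 11 leaves 2 components; it is not a cut vertex. No other vertex is a cut vertex either.

2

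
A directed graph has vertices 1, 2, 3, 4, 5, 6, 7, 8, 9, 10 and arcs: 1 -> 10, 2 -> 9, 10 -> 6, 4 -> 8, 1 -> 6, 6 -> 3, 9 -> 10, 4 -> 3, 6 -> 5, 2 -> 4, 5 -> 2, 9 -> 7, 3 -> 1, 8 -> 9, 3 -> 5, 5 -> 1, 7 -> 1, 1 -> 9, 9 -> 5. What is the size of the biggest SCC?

10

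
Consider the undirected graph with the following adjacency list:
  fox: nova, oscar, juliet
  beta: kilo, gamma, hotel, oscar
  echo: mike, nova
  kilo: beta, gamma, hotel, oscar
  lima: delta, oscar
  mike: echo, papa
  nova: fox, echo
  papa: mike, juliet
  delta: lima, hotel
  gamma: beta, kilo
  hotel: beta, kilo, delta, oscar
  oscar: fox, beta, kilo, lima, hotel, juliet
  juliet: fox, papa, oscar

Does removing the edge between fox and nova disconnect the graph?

After removing fox-nova, the path fox-juliet-papa-mike-echo-nova still connects them, so the edge is not a bridge.

No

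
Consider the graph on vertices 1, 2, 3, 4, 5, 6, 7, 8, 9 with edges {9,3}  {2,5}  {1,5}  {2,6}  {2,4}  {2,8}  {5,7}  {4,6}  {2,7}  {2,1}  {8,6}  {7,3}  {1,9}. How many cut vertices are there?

Removing 2 increases the component count from 1 to 2, so 2 is a cut vertex.
By contrast removing 5 leaves 1 component; it is not a cut vertex. No other vertex is a cut vertex either.

1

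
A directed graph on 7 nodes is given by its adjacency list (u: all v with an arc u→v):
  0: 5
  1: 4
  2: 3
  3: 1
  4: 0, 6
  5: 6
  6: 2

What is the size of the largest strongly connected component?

{0, 1, 2, 3, 4, 5, 6} are all mutually reachable — one SCC of size 7.
The largest has 7 vertices.

7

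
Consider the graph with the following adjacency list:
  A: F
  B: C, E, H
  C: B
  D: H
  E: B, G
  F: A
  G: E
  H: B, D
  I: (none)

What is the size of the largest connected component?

I is isolated — a component by itself.
Starting from A we can reach A, F. That is one component of size 2.
Starting from B we can reach B, C, D, E, G, H. That is one component of size 6.
The largest has 6 vertices.

6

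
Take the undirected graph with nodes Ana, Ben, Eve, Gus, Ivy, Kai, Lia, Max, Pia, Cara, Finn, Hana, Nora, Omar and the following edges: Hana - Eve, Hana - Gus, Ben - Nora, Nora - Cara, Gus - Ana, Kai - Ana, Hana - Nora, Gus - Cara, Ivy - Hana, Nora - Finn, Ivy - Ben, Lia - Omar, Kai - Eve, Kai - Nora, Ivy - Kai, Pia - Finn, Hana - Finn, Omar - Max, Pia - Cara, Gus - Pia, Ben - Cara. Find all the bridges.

The edges on the cycle Ivy-Kai-Nora-Ben-Ivy are not bridges since each lies on that cycle.
But removing Omar - Max disconnects Omar from Max; removing Lia - Omar disconnects Lia from Omar — these are bridges.

Lia-Omar, Max-Omar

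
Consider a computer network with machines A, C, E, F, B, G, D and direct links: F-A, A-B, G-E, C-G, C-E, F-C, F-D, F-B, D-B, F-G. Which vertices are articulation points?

Removing F increases the component count from 1 to 2, so F is a cut vertex.
By contrast removing D leaves 1 component; it is not a cut vertex. No other vertex is a cut vertex either.

F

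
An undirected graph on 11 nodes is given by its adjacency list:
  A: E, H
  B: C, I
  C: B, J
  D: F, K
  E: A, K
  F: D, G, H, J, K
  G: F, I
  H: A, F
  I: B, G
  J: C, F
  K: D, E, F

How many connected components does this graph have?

1

Starting from A we can reach A, B, C, D, E, F, G, H, I, J, K. That is one component of size 11.
Total: 1 component.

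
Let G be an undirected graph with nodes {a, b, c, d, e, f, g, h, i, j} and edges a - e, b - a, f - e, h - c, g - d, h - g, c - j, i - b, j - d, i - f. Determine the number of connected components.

Starting from a we can reach a, b, e, f, i. That is one component of size 5.
Starting from c we can reach c, d, g, h, j. That is one component of size 5.
Total: 2 components.

2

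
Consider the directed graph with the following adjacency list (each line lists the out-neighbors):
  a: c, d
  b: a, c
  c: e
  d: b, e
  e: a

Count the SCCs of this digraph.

1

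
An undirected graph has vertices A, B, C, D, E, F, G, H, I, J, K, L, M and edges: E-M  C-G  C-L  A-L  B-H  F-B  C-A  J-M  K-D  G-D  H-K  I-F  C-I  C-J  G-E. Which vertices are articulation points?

C

Removing C increases the component count from 1 to 2, so C is a cut vertex.
By contrast removing J leaves 1 component; it is not a cut vertex. No other vertex is a cut vertex either.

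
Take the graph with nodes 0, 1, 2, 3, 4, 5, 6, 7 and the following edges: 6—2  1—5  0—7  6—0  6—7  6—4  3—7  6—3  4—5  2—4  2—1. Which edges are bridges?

none

The edges on the cycle 6-3-7-6 are not bridges since each lies on that cycle.
Every edge lies on some cycle, so there are no bridges.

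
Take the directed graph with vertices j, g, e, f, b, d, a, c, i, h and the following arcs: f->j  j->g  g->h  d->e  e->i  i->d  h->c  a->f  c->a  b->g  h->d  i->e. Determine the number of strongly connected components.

{a, c, f, g, h, j} are all mutually reachable — one SCC of size 6.
{d, e, i} are all mutually reachable — one SCC of size 3.
{b} is an SCC by itself.
That gives 3 strongly connected components.

3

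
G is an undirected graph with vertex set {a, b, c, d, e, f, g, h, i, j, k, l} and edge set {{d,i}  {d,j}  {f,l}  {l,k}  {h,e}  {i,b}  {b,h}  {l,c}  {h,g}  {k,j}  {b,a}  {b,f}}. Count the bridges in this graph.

The edges on the cycle d-i-b-f-l-k-j-d are not bridges since each lies on that cycle.
But removing e—h disconnects e from h; removing g—h disconnects g from h; removing b—h disconnects b from h; removing a—b disconnects a from b — these are bridges.
In total 5 edges are bridges.

5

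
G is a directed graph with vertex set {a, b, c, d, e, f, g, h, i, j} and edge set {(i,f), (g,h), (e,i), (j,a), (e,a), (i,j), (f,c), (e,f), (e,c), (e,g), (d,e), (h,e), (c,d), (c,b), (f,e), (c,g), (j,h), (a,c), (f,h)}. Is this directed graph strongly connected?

There is no directed path from b to c, so the graph is not strongly connected.

No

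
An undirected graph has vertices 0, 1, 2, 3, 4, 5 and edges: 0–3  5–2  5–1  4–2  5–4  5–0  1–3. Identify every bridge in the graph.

none

The edges on the cycle 5-4-2-5 are not bridges since each lies on that cycle.
Every edge lies on some cycle, so there are no bridges.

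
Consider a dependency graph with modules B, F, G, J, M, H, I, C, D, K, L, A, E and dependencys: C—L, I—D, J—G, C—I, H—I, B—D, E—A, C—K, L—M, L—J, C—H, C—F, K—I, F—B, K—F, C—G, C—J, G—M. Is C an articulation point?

Yes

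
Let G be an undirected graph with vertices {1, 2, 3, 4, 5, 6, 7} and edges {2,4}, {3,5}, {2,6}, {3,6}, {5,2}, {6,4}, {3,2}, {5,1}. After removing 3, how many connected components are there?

With 3 gone, the remaining components are: {7}; {1, 2, 4, 5, 6}.
That is 2 components.

2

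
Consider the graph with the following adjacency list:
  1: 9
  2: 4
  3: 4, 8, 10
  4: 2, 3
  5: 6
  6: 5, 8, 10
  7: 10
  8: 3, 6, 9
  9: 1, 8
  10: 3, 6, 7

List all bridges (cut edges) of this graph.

1-9, 10-7, 2-4, 3-4, 5-6, 8-9

The edges on the cycle 8-3-10-6-8 are not bridges since each lies on that cycle.
But removing 4-2 disconnects 4 from 2; removing 6-5 disconnects 6 from 5; removing 8-9 disconnects 8 from 9; removing 10-7 disconnects 10 from 7 — these are bridges.
In total 6 edges are bridges.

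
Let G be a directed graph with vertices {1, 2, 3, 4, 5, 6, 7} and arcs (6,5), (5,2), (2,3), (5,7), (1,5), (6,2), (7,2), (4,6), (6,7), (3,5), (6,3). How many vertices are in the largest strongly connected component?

{2, 3, 5, 7} are all mutually reachable — one SCC of size 4.
{4} is an SCC by itself.
{6} is an SCC by itself.
{1} is an SCC by itself.
The largest has 4 vertices.

4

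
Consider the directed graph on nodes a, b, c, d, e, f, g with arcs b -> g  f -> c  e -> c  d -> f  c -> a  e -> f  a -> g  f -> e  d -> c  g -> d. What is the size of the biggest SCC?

6

{a, c, d, e, f, g} are all mutually reachable — one SCC of size 6.
{b} is an SCC by itself.
The largest has 6 vertices.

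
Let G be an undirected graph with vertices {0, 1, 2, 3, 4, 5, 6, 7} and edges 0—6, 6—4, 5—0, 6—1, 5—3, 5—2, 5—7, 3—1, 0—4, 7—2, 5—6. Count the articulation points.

Removing 5 increases the component count from 1 to 2, so 5 is a cut vertex.
By contrast removing 3 leaves 1 component; it is not a cut vertex. No other vertex is a cut vertex either.

1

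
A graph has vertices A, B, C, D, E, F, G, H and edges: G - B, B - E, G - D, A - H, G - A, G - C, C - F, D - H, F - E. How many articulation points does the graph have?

1

Removing G increases the component count from 1 to 2, so G is a cut vertex.
By contrast removing C leaves 1 component; it is not a cut vertex. No other vertex is a cut vertex either.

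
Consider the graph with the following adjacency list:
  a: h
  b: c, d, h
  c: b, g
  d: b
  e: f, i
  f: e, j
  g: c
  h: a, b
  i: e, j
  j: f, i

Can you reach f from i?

Yes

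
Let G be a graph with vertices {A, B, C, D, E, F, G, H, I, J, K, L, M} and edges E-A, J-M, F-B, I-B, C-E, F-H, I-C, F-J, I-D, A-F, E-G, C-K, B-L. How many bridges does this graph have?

7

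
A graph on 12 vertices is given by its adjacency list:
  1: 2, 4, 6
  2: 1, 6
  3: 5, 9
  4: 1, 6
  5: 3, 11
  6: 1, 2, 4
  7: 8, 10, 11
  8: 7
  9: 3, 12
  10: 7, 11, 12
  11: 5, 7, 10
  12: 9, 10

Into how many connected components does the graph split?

2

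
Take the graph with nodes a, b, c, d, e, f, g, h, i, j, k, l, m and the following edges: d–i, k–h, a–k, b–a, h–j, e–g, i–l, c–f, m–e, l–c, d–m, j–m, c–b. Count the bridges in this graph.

3

The edges on the cycle d-i-l-c-b-a-k-h-j-m-d are not bridges since each lies on that cycle.
But removing c–f disconnects c from f; removing m–e disconnects m from e; removing e–g disconnects e from g — these are bridges.
That makes 3 bridges.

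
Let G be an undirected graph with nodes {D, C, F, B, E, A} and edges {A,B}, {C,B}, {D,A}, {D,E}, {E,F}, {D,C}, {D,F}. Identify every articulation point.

Removing D increases the component count from 1 to 2, so D is a cut vertex.
By contrast removing C leaves 1 component; it is not a cut vertex. No other vertex is a cut vertex either.

D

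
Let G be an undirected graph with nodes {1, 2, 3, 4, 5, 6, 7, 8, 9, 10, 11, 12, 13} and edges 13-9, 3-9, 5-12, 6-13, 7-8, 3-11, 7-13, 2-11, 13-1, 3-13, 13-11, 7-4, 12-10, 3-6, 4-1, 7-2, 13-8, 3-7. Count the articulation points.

Removing 12 increases the component count from 2 to 3, so 12 is a cut vertex.
By contrast removing 5 leaves 2 components; it is not a cut vertex. No other vertex is a cut vertex either.

1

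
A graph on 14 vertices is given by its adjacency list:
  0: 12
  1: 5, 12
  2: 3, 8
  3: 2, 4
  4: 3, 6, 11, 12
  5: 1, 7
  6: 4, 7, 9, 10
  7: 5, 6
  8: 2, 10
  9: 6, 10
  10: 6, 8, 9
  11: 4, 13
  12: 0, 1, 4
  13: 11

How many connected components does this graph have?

1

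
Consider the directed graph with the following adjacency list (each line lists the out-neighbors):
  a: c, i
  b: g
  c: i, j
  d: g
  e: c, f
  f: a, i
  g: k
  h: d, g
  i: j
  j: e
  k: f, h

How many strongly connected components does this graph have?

3

{a, c, e, f, i, j} are all mutually reachable — one SCC of size 6.
{d, g, h, k} are all mutually reachable — one SCC of size 4.
{b} is an SCC by itself.
That gives 3 strongly connected components.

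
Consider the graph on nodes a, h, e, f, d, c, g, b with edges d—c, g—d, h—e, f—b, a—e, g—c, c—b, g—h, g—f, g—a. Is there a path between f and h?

Yes

From f we can reach a, b, c, d, e, f, g, h, which includes h.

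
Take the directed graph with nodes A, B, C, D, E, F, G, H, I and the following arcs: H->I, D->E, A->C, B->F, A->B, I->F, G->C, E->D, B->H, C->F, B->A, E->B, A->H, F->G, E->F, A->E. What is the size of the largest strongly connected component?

{A, B, D, E} are all mutually reachable — one SCC of size 4.
{C, F, G} are all mutually reachable — one SCC of size 3.
{I} is an SCC by itself.
{H} is an SCC by itself.
The largest has 4 vertices.

4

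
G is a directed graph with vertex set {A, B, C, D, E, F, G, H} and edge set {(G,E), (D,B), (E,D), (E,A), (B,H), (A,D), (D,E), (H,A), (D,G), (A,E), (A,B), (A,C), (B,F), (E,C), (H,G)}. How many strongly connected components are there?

3

{A, B, D, E, G, H} are all mutually reachable — one SCC of size 6.
{F} is an SCC by itself.
{C} is an SCC by itself.
That gives 3 strongly connected components.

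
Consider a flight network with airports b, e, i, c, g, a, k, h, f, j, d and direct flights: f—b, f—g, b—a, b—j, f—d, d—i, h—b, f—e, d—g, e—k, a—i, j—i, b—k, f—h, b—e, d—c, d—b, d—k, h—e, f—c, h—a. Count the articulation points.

Removing d, for instance, still leaves 1 component. No single vertex removal increases the component count — the graph has no articulation points.

0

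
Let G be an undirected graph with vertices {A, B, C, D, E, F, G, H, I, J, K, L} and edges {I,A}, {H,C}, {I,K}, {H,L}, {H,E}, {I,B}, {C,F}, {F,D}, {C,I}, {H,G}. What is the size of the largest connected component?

11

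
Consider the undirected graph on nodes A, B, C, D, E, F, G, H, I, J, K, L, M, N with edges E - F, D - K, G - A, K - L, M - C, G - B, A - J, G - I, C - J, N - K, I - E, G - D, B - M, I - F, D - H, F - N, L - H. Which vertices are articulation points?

Removing G increases the component count from 1 to 2, so G is a cut vertex.
By contrast removing D leaves 1 component; it is not a cut vertex. No other vertex is a cut vertex either.

G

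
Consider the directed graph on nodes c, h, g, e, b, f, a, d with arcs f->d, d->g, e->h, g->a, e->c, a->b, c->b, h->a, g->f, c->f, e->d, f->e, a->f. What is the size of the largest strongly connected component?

7

{a, c, d, e, f, g, h} are all mutually reachable — one SCC of size 7.
{b} is an SCC by itself.
The largest has 7 vertices.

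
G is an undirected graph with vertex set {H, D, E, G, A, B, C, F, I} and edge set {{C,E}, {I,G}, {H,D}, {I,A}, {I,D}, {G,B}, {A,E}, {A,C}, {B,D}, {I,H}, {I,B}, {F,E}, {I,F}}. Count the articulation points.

1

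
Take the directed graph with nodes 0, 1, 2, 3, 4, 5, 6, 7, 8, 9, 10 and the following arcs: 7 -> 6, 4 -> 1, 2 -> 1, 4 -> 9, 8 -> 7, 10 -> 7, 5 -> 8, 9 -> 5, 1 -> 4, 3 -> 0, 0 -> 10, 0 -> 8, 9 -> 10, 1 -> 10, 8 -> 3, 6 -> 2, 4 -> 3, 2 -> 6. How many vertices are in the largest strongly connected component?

11

{0, 1, 2, 3, 4, 5, 6, 7, 8, 9, 10} are all mutually reachable — one SCC of size 11.
The largest has 11 vertices.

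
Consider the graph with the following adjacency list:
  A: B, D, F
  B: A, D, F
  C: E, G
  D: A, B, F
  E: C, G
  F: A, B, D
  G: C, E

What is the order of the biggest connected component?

4

Starting from C we can reach C, E, G. That is one component of size 3.
Starting from A we can reach A, B, D, F. That is one component of size 4.
The largest has 4 vertices.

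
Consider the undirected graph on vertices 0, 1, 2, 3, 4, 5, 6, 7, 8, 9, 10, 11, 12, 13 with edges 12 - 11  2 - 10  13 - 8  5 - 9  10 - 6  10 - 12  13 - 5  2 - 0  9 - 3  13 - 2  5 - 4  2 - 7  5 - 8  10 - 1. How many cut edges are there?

11

The edges on the cycle 13-5-8-13 are not bridges since each lies on that cycle.
But removing 5 - 9 disconnects 5 from 9; removing 2 - 10 disconnects 2 from 10; removing 13 - 2 disconnects 13 from 2; removing 3 - 9 disconnects 3 from 9 — these are bridges.
In total 11 edges are bridges.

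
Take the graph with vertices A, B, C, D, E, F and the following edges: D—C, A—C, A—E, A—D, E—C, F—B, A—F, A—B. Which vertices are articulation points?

Removing A increases the component count from 1 to 2, so A is a cut vertex.
By contrast removing D leaves 1 component; it is not a cut vertex. No other vertex is a cut vertex either.

A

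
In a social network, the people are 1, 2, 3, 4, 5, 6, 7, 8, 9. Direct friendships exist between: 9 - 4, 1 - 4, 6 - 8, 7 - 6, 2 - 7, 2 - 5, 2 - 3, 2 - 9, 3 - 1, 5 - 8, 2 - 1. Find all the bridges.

The edges on the cycle 2-3-1-2 are not bridges since each lies on that cycle.
Every edge lies on some cycle, so there are no bridges.

none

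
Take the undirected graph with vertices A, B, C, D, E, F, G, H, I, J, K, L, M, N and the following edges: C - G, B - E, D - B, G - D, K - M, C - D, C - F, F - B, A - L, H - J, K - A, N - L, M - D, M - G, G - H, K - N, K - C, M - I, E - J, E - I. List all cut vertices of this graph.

K

Removing K increases the component count from 1 to 2, so K is a cut vertex.
By contrast removing M leaves 1 component; it is not a cut vertex. No other vertex is a cut vertex either.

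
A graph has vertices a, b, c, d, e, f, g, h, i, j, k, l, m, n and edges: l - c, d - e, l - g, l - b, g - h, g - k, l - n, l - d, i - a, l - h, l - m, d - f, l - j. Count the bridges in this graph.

The edges on the cycle l-g-h-l are not bridges since each lies on that cycle.
But removing i - a disconnects i from a; removing d - l disconnects d from l; removing c - l disconnects c from l; removing l - m disconnects l from m — these are bridges.
In total 10 edges are bridges.

10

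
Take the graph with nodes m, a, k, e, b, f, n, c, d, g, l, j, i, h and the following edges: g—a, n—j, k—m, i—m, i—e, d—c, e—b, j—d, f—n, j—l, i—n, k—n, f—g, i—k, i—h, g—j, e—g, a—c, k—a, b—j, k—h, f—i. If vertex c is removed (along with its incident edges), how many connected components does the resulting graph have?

1

With c gone, the remaining components are: {a, b, d, e, f, g, h, i, j, k, l, m, n}.
That is 1 component.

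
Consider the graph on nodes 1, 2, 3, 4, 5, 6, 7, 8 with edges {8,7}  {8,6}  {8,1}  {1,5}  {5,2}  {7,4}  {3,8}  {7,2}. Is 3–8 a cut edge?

Removing 3–8 leaves no path between 3 and 8: the component count goes from 1 to 2. So it is a bridge.

Yes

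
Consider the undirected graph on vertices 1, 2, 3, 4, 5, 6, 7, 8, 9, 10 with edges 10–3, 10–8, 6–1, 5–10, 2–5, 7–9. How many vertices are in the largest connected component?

4 is isolated — a component by itself.
Starting from 1 we can reach 1, 6. That is one component of size 2.
Starting from 7 we can reach 7, 9. That is one component of size 2.
Starting from 2 we can reach 2, 3, 5, 8, 10. That is one component of size 5.
The largest has 5 vertices.

5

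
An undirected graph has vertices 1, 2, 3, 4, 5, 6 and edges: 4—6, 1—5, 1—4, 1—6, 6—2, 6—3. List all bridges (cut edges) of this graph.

The edges on the cycle 1-4-6-1 are not bridges since each lies on that cycle.
But removing 6—3 disconnects 6 from 3; removing 6—2 disconnects 6 from 2; removing 1—5 disconnects 1 from 5 — these are bridges.

1-5, 2-6, 3-6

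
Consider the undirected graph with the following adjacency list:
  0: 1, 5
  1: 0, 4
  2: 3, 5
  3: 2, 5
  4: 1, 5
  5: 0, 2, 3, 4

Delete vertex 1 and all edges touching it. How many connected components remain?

1

With 1 gone, the remaining components are: {0, 2, 3, 4, 5}.
That is 1 component.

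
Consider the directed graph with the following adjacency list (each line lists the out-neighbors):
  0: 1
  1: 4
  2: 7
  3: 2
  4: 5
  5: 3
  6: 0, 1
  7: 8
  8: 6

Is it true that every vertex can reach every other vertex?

From 6 we can reach every vertex (0, 1, 2, 3, 4, 5, 6, 7, 8), and every vertex can reach 6 (0, 1, 2, 3, 4, 5, 6, 7, 8). So the whole graph is one strongly connected component.

Yes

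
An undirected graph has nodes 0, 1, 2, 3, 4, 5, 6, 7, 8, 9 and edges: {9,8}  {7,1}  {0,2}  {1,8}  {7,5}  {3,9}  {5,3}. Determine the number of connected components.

4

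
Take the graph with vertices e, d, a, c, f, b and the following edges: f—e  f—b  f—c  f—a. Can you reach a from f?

Yes

From f we can reach a, b, c, e, f, which includes a.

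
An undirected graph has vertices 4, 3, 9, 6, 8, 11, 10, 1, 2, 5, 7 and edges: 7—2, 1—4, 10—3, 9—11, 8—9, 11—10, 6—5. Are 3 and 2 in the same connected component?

No

The component containing 3 is {3, 8, 9, 10, 11}, and 2 is not in it.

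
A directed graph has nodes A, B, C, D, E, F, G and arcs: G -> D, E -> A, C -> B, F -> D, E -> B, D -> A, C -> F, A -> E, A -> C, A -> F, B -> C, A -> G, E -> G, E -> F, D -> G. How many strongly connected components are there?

1

{A, B, C, D, E, F, G} are all mutually reachable — one SCC of size 7.
That gives 1 strongly connected component.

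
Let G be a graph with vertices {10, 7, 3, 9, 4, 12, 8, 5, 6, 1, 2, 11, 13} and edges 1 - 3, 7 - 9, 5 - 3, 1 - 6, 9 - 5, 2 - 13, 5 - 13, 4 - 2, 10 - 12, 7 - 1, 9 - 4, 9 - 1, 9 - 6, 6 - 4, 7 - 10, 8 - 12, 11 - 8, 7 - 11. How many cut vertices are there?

Removing 7 increases the component count from 1 to 2, so 7 is a cut vertex.
By contrast removing 13 leaves 1 component; it is not a cut vertex. No other vertex is a cut vertex either.

1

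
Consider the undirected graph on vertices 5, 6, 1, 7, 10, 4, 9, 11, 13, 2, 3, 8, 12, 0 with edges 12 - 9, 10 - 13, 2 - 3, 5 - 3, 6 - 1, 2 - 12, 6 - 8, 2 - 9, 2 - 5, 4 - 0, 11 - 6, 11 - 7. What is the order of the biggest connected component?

5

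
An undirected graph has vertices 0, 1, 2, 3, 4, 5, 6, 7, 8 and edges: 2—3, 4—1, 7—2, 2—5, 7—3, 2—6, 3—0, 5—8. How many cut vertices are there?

3

Removing 2 increases the component count from 2 to 4, so 2 is a cut vertex.
Removing 3 increases the component count from 2 to 3, so 3 is a cut vertex.
Removing 5 increases the component count from 2 to 3, so 5 is a cut vertex.
By contrast removing 8 leaves 2 components; it is not a cut vertex. No other vertex is a cut vertex either.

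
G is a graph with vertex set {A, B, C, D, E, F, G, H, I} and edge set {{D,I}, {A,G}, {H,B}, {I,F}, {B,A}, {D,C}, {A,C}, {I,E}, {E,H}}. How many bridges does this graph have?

2

The edges on the cycle D-I-E-H-B-A-C-D are not bridges since each lies on that cycle.
But removing F - I disconnects F from I; removing A - G disconnects A from G — these are bridges.
That makes 2 bridges.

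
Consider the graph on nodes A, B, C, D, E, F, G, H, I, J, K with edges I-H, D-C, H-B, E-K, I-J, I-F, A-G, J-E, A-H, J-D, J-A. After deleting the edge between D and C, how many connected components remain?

Before removal there is 1 component.
D-C is a bridge — removing it separates D's side from C's side.
After removal: 2 components.

2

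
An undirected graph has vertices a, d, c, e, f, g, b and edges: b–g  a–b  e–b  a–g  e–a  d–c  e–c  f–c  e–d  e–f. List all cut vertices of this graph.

e

Removing e increases the component count from 1 to 2, so e is a cut vertex.
By contrast removing a leaves 1 component; it is not a cut vertex. No other vertex is a cut vertex either.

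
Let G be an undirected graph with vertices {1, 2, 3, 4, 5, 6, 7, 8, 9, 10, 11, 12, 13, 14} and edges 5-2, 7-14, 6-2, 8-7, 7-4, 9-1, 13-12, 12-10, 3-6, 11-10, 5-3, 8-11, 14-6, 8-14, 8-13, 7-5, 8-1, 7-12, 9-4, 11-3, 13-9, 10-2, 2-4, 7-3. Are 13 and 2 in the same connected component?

From 13 we can reach 1, 2, 3, 4, 5, 6, 7, 8, 9, 10, 11, 12, 13, 14, which includes 2.

Yes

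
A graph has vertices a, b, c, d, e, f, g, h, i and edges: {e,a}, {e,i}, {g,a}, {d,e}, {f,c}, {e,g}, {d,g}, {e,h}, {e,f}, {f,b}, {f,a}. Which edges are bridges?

b-f, c-f, e-h, e-i

The edges on the cycle e-f-a-g-e are not bridges since each lies on that cycle.
But removing i - e disconnects i from e; removing c - f disconnects c from f; removing h - e disconnects h from e; removing b - f disconnects b from f — these are bridges.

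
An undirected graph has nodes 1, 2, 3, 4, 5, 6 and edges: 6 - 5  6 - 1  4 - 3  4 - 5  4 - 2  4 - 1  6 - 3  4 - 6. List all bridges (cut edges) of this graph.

The edges on the cycle 4-6-3-4 are not bridges since each lies on that cycle.
But removing 4 - 2 disconnects 4 from 2 — this is a bridge.

2-4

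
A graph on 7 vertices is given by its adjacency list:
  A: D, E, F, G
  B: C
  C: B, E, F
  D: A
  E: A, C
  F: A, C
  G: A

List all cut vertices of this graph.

Removing A increases the component count from 1 to 3, so A is a cut vertex.
Removing C increases the component count from 1 to 2, so C is a cut vertex.
By contrast removing D leaves 1 component; it is not a cut vertex. No other vertex is a cut vertex either.

A, C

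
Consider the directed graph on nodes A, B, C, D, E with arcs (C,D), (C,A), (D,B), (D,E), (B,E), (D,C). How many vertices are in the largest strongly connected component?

{C, D} are all mutually reachable — one SCC of size 2.
{A} is an SCC by itself.
{B} is an SCC by itself.
{E} is an SCC by itself.
The largest has 2 vertices.

2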